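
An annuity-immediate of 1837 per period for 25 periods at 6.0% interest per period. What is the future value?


FV = PMT * ((1+i)^n - 1) / i
= 1837 * ((1.06)^25 - 1) / 0.06
= 1837 * (4.291871 - 1) / 0.06
= 100786.1085


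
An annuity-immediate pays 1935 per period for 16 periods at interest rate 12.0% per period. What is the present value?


PV = PMT * (1 - (1+i)^(-n)) / i
= 1935 * (1 - (1+0.12)^(-16)) / 0.12
= 1935 * (1 - 0.163122) / 0.12
= 1935 * 6.973986
= 13494.6632


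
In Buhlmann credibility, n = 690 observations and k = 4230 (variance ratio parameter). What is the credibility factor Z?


Z = n / (n + k)
= 690 / (690 + 4230)
= 690 / 4920
= 0.1402


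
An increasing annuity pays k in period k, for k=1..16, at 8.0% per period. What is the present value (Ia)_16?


(Ia)_n = sum_{k=1}^{n} k * v^k, v = 1/(1+i)
v = 0.925926
Sum computed term by term:
(Ia)_16 = 61.1154


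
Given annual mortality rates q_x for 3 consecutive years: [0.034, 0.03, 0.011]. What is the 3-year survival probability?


p_k = 1 - q_k for each year
Survival = product of (1 - q_k)
= 0.966 * 0.97 * 0.989
= 0.9267


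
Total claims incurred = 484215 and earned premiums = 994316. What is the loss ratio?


Loss ratio = claims / premiums
= 484215 / 994316
= 0.487


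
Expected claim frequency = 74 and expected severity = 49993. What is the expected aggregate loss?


E[S] = E[N] * E[X]
= 74 * 49993
= 3.6995e+06


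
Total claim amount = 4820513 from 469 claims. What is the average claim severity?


severity = total / number
= 4820513 / 469
= 10278.2793


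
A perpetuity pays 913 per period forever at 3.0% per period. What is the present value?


PV = PMT / i
= 913 / 0.03
= 30433.3333


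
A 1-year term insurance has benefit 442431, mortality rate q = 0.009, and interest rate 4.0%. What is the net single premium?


NSP = benefit * q * v
v = 1/(1+i) = 0.961538
NSP = 442431 * 0.009 * 0.961538
= 3828.7298


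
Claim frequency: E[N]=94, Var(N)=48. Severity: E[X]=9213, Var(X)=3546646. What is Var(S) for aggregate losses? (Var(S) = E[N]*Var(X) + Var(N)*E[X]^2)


Var(S) = E[N]*Var(X) + Var(N)*E[X]^2
= 94*3546646 + 48*9213^2
= 333384724 + 4074209712
= 4.4076e+09


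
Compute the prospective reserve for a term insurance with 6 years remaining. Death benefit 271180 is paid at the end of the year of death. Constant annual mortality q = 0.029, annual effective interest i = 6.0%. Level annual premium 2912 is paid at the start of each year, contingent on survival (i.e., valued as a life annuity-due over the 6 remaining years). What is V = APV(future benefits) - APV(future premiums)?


v = 1/(1+i) = 0.943396
APV(future benefits) per unit = sum_{k=0}^{5} k_p_x * q * v^(k+1) = 0.133317
APV(future benefits) = 271180 * 0.133317 = 36152.9671
Life annuity-due factor ä_{x:6} = sum_{k=0}^{5} k_p_x * v^k = 4.872975
APV(future premiums) = 2912 * 4.872975 = 14190.1023
V = 36152.9671 - 14190.1023
= 21962.8648


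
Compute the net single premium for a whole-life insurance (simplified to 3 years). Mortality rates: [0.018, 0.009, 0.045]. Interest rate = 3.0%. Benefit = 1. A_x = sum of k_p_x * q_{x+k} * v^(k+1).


v = 0.970874
Year 0: k_p_x=1.0, q=0.018, term=0.017476
Year 1: k_p_x=0.982, q=0.009, term=0.008331
Year 2: k_p_x=0.973162, q=0.045, term=0.040076
A_x = 0.0659


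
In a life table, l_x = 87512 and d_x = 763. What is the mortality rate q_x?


q_x = d_x / l_x
= 763 / 87512
= 0.0087


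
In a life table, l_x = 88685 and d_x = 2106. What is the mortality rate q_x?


q_x = d_x / l_x
= 2106 / 88685
= 0.0237


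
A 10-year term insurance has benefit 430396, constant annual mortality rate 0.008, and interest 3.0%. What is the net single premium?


NSP = benefit * sum_{k=0}^{n-1} k_p_x * q * v^(k+1)
With constant q=0.008, v=0.970874
Sum = 0.065965
NSP = 430396 * 0.065965
= 28391.248


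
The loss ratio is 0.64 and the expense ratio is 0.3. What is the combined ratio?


Combined ratio = loss ratio + expense ratio
= 0.64 + 0.3
= 0.94


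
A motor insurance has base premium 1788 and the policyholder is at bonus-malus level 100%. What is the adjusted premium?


adjusted = base * BM_level / 100
= 1788 * 100 / 100
= 1788 * 1.0
= 1788.0


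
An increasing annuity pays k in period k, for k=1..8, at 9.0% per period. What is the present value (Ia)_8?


(Ia)_n = sum_{k=1}^{n} k * v^k, v = 1/(1+i)
v = 0.917431
Sum computed term by term:
(Ia)_8 = 22.4225


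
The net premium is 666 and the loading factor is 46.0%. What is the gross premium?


Gross = net * (1 + loading)
= 666 * (1 + 0.46)
= 666 * 1.46
= 972.36


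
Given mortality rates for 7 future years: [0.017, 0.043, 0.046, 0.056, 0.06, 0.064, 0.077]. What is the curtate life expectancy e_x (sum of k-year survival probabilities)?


e_x = sum_{k=1}^{n} k_p_x
k_p_x values:
  1_p_x = 0.983
  2_p_x = 0.940731
  3_p_x = 0.897457
  4_p_x = 0.8472
  5_p_x = 0.796368
  6_p_x = 0.7454
  7_p_x = 0.688004
e_x = 5.8982


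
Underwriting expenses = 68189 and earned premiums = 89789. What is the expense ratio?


Expense ratio = expenses / premiums
= 68189 / 89789
= 0.7594


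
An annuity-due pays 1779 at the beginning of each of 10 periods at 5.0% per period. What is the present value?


PV_due = PMT * (1-(1+i)^(-n))/i * (1+i)
PV_immediate = 13736.9664
PV_due = 13736.9664 * 1.05
= 14423.8148


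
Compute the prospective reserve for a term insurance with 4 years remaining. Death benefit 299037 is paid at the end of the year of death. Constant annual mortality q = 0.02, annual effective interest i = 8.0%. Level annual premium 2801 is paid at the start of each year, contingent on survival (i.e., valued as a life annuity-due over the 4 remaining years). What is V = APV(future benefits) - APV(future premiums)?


v = 1/(1+i) = 0.925926
APV(future benefits) per unit = sum_{k=0}^{3} k_p_x * q * v^(k+1) = 0.064406
APV(future benefits) = 299037 * 0.064406 = 19259.8887
Life annuity-due factor ä_{x:4} = sum_{k=0}^{3} k_p_x * v^k = 3.477944
APV(future premiums) = 2801 * 3.477944 = 9741.7216
V = 19259.8887 - 9741.7216
= 9518.1671


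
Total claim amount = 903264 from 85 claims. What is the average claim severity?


severity = total / number
= 903264 / 85
= 10626.6353


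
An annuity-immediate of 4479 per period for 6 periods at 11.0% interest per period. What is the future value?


FV = PMT * ((1+i)^n - 1) / i
= 4479 * ((1.11)^6 - 1) / 0.11
= 4479 * (1.870415 - 1) / 0.11
= 35441.698


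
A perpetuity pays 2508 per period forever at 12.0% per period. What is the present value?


PV = PMT / i
= 2508 / 0.12
= 20900.0


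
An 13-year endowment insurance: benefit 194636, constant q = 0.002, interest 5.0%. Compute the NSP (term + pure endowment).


Term component = 3618.0044
Pure endowment = 13_p_x * v^13 * benefit = 0.97431 * 0.530321 * 194636 = 100567.8857
NSP = 104185.89


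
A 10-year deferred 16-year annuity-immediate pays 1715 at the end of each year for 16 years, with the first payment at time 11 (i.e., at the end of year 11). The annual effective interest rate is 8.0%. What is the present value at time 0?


PV at time 10 of the 16-year annuity-immediate:
a_n = 1715 * (1-(1+0.08)^(-16))/0.08 = 15180.0981
Discount back 10 years to time 0:
PV = 15180.0981 * (1+0.08)^(-10)
= 15180.0981 * 0.463193
= 7031.3226


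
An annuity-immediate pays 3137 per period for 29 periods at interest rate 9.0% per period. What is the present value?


PV = PMT * (1 - (1+i)^(-n)) / i
= 3137 * (1 - (1+0.09)^(-29)) / 0.09
= 3137 * (1 - 0.082155) / 0.09
= 3137 * 10.198283
= 31992.0135


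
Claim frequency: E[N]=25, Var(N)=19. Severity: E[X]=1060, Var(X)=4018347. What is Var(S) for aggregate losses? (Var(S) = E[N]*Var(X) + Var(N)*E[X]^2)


Var(S) = E[N]*Var(X) + Var(N)*E[X]^2
= 25*4018347 + 19*1060^2
= 100458675 + 21348400
= 1.2181e+08


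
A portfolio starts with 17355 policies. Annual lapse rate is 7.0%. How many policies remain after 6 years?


remaining = initial * (1 - lapse)^years
= 17355 * (1 - 0.07)^6
= 17355 * 0.64699
= 11228.5146


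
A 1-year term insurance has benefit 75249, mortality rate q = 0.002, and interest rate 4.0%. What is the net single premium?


NSP = benefit * q * v
v = 1/(1+i) = 0.961538
NSP = 75249 * 0.002 * 0.961538
= 144.7096


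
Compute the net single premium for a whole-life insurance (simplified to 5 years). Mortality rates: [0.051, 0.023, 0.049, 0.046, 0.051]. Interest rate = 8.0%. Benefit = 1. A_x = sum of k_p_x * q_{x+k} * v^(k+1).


v = 0.925926
Year 0: k_p_x=1.0, q=0.051, term=0.047222
Year 1: k_p_x=0.949, q=0.023, term=0.018713
Year 2: k_p_x=0.927173, q=0.049, term=0.036065
Year 3: k_p_x=0.881742, q=0.046, term=0.029813
Year 4: k_p_x=0.841181, q=0.051, term=0.029197
A_x = 0.161


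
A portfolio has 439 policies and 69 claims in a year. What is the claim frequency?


frequency = claims / policies
= 69 / 439
= 0.1572


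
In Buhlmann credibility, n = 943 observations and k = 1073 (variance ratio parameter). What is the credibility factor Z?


Z = n / (n + k)
= 943 / (943 + 1073)
= 943 / 2016
= 0.4678


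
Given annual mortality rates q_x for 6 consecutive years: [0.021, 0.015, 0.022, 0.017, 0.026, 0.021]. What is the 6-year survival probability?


p_k = 1 - q_k for each year
Survival = product of (1 - q_k)
= 0.979 * 0.985 * 0.978 * 0.983 * 0.974 * 0.979
= 0.884


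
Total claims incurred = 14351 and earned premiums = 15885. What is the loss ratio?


Loss ratio = claims / premiums
= 14351 / 15885
= 0.9034


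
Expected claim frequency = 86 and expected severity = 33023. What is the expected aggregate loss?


E[S] = E[N] * E[X]
= 86 * 33023
= 2.8400e+06


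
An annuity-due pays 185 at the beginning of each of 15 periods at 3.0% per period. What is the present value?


PV_due = PMT * (1-(1+i)^(-n))/i * (1+i)
PV_immediate = 2208.518
PV_due = 2208.518 * 1.03
= 2274.7735


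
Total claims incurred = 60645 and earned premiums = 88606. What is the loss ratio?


Loss ratio = claims / premiums
= 60645 / 88606
= 0.6844


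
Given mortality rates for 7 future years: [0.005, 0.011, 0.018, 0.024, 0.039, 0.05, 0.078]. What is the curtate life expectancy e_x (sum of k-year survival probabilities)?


e_x = sum_{k=1}^{n} k_p_x
k_p_x values:
  1_p_x = 0.995
  2_p_x = 0.984055
  3_p_x = 0.966342
  4_p_x = 0.94315
  5_p_x = 0.906367
  6_p_x = 0.861049
  7_p_x = 0.793887
e_x = 6.4498


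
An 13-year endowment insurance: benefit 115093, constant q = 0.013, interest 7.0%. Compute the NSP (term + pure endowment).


Term component = 11716.343
Pure endowment = 13_p_x * v^13 * benefit = 0.843574 * 0.414964 * 115093 = 40288.6565
NSP = 52004.9995


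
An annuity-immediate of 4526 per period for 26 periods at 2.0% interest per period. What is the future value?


FV = PMT * ((1+i)^n - 1) / i
= 4526 * ((1.02)^26 - 1) / 0.02
= 4526 * (1.673418 - 1) / 0.02
= 152394.5193


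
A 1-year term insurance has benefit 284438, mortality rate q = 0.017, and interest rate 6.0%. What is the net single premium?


NSP = benefit * q * v
v = 1/(1+i) = 0.943396
NSP = 284438 * 0.017 * 0.943396
= 4561.7415


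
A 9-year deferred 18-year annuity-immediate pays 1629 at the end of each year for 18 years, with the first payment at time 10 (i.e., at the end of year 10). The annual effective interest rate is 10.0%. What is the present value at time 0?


PV at time 9 of the 18-year annuity-immediate:
a_n = 1629 * (1-(1+0.1)^(-18))/0.1 = 13360.1003
Discount back 9 years to time 0:
PV = 13360.1003 * (1+0.1)^(-9)
= 13360.1003 * 0.424098
= 5665.9867


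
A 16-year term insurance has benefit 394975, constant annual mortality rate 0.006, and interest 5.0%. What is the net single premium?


NSP = benefit * sum_{k=0}^{n-1} k_p_x * q * v^(k+1)
With constant q=0.006, v=0.952381
Sum = 0.062565
NSP = 394975 * 0.062565
= 24711.7163


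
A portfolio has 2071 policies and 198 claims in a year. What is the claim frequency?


frequency = claims / policies
= 198 / 2071
= 0.0956


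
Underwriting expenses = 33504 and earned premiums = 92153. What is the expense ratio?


Expense ratio = expenses / premiums
= 33504 / 92153
= 0.3636


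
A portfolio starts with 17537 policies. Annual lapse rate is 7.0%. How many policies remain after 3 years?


remaining = initial * (1 - lapse)^years
= 17537 * (1 - 0.07)^3
= 17537 * 0.804357
= 14106.0087


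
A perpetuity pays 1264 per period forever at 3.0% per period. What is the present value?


PV = PMT / i
= 1264 / 0.03
= 42133.3333


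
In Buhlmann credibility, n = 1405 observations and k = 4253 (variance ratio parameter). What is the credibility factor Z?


Z = n / (n + k)
= 1405 / (1405 + 4253)
= 1405 / 5658
= 0.2483


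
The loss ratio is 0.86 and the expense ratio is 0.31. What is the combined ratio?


Combined ratio = loss ratio + expense ratio
= 0.86 + 0.31
= 1.17


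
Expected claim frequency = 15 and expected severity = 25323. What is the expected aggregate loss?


E[S] = E[N] * E[X]
= 15 * 25323
= 379845


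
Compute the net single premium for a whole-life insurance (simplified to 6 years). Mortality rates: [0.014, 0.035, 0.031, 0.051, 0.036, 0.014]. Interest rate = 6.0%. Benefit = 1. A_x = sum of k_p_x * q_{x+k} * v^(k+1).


v = 0.943396
Year 0: k_p_x=1.0, q=0.014, term=0.013208
Year 1: k_p_x=0.986, q=0.035, term=0.030714
Year 2: k_p_x=0.95149, q=0.031, term=0.024766
Year 3: k_p_x=0.921994, q=0.051, term=0.037246
Year 4: k_p_x=0.874972, q=0.036, term=0.023538
Year 5: k_p_x=0.843473, q=0.014, term=0.008325
A_x = 0.1378


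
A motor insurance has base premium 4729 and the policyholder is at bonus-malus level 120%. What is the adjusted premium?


adjusted = base * BM_level / 100
= 4729 * 120 / 100
= 4729 * 1.2
= 5674.8


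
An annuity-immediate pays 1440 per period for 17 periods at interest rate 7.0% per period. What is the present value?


PV = PMT * (1 - (1+i)^(-n)) / i
= 1440 * (1 - (1+0.07)^(-17)) / 0.07
= 1440 * (1 - 0.316574) / 0.07
= 1440 * 9.763223
= 14059.0411


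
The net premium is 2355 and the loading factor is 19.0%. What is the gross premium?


Gross = net * (1 + loading)
= 2355 * (1 + 0.19)
= 2355 * 1.19
= 2802.45


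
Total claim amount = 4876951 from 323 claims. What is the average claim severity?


severity = total / number
= 4876951 / 323
= 15098.9195


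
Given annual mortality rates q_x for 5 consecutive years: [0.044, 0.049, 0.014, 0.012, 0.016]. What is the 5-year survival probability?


p_k = 1 - q_k for each year
Survival = product of (1 - q_k)
= 0.956 * 0.951 * 0.986 * 0.988 * 0.984
= 0.8715


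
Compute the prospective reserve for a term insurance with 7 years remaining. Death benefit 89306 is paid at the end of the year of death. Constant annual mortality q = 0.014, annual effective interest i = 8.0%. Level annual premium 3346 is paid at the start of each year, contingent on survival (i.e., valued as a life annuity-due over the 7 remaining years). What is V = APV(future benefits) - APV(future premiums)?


v = 1/(1+i) = 0.925926
APV(future benefits) per unit = sum_{k=0}^{6} k_p_x * q * v^(k+1) = 0.0702
APV(future benefits) = 89306 * 0.0702 = 6269.3134
Life annuity-due factor ä_{x:7} = sum_{k=0}^{6} k_p_x * v^k = 5.415456
APV(future premiums) = 3346 * 5.415456 = 18120.117
V = 6269.3134 - 18120.117
= -11850.8037


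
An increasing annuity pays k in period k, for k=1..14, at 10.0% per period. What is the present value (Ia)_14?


(Ia)_n = sum_{k=1}^{n} k * v^k, v = 1/(1+i)
v = 0.909091
Sum computed term by term:
(Ia)_14 = 44.1672


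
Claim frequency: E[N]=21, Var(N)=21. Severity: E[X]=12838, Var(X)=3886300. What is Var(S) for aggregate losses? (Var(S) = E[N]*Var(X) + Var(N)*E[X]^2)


Var(S) = E[N]*Var(X) + Var(N)*E[X]^2
= 21*3886300 + 21*12838^2
= 81612300 + 3461099124
= 3.5427e+09


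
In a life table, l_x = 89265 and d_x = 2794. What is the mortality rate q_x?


q_x = d_x / l_x
= 2794 / 89265
= 0.0313


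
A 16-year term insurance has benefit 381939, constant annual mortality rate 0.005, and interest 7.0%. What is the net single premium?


NSP = benefit * sum_{k=0}^{n-1} k_p_x * q * v^(k+1)
With constant q=0.005, v=0.934579
Sum = 0.045825
NSP = 381939 * 0.045825
= 17502.2604


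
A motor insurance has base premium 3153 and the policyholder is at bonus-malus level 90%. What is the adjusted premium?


adjusted = base * BM_level / 100
= 3153 * 90 / 100
= 3153 * 0.9
= 2837.7


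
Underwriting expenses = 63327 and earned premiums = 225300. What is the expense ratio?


Expense ratio = expenses / premiums
= 63327 / 225300
= 0.2811


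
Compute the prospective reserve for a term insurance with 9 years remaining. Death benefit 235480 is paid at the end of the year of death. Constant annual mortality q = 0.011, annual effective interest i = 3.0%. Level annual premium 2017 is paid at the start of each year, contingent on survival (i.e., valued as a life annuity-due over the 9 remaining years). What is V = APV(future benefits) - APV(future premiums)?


v = 1/(1+i) = 0.970874
APV(future benefits) per unit = sum_{k=0}^{8} k_p_x * q * v^(k+1) = 0.082152
APV(future benefits) = 235480 * 0.082152 = 19345.241
Life annuity-due factor ä_{x:9} = sum_{k=0}^{8} k_p_x * v^k = 7.69245
APV(future premiums) = 2017 * 7.69245 = 15515.6708
V = 19345.241 - 15515.6708
= 3829.5703


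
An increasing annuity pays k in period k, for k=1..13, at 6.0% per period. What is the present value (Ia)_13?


(Ia)_n = sum_{k=1}^{n} k * v^k, v = 1/(1+i)
v = 0.943396
Sum computed term by term:
(Ia)_13 = 54.8156


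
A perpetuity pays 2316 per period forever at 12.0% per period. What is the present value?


PV = PMT / i
= 2316 / 0.12
= 19300.0


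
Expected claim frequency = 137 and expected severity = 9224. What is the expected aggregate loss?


E[S] = E[N] * E[X]
= 137 * 9224
= 1.2637e+06


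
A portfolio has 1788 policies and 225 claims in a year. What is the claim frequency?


frequency = claims / policies
= 225 / 1788
= 0.1258


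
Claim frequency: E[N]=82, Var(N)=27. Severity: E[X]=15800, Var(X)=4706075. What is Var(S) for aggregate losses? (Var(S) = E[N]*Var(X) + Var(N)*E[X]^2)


Var(S) = E[N]*Var(X) + Var(N)*E[X]^2
= 82*4706075 + 27*15800^2
= 385898150 + 6740280000
= 7.1262e+09


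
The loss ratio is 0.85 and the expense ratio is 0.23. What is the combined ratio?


Combined ratio = loss ratio + expense ratio
= 0.85 + 0.23
= 1.08


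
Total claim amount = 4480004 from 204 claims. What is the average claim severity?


severity = total / number
= 4480004 / 204
= 21960.8039


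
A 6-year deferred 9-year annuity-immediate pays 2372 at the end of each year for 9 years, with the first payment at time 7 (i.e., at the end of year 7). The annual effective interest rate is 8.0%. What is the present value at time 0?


PV at time 6 of the 9-year annuity-immediate:
a_n = 2372 * (1-(1+0.08)^(-9))/0.08 = 14817.6181
Discount back 6 years to time 0:
PV = 14817.6181 * (1+0.08)^(-6)
= 14817.6181 * 0.63017
= 9337.6129


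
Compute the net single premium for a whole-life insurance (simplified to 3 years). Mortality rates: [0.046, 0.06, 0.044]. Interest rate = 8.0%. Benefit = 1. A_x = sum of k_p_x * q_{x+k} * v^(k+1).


v = 0.925926
Year 0: k_p_x=1.0, q=0.046, term=0.042593
Year 1: k_p_x=0.954, q=0.06, term=0.049074
Year 2: k_p_x=0.89676, q=0.044, term=0.031323
A_x = 0.123


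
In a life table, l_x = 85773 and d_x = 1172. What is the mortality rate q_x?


q_x = d_x / l_x
= 1172 / 85773
= 0.0137


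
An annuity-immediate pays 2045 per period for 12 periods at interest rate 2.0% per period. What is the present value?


PV = PMT * (1 - (1+i)^(-n)) / i
= 2045 * (1 - (1+0.02)^(-12)) / 0.02
= 2045 * (1 - 0.788493) / 0.02
= 2045 * 10.575341
= 21626.5728


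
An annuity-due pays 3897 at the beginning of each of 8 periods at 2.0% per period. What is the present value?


PV_due = PMT * (1-(1+i)^(-n))/i * (1+i)
PV_immediate = 28547.4012
PV_due = 28547.4012 * 1.02
= 29118.3492


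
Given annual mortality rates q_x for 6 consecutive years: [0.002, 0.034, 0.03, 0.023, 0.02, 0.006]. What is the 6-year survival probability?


p_k = 1 - q_k for each year
Survival = product of (1 - q_k)
= 0.998 * 0.966 * 0.97 * 0.977 * 0.98 * 0.994
= 0.89


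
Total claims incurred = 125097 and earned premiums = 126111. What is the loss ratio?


Loss ratio = claims / premiums
= 125097 / 126111
= 0.992


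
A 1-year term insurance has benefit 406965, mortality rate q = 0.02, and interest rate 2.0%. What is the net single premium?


NSP = benefit * q * v
v = 1/(1+i) = 0.980392
NSP = 406965 * 0.02 * 0.980392
= 7979.7059


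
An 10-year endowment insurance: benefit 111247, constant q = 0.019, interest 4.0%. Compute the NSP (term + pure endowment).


Term component = 15847.5549
Pure endowment = 10_p_x * v^10 * benefit = 0.825449 * 0.675564 * 111247 = 62036.1717
NSP = 77883.7265


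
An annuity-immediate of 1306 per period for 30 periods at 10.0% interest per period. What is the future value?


FV = PMT * ((1+i)^n - 1) / i
= 1306 * ((1.1)^30 - 1) / 0.1
= 1306 * (17.449402 - 1) / 0.1
= 214829.1936


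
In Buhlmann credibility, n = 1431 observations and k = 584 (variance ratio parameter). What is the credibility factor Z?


Z = n / (n + k)
= 1431 / (1431 + 584)
= 1431 / 2015
= 0.7102


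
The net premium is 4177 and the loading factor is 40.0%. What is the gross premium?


Gross = net * (1 + loading)
= 4177 * (1 + 0.4)
= 4177 * 1.4
= 5847.8


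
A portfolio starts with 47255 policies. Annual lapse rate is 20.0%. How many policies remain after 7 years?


remaining = initial * (1 - lapse)^years
= 47255 * (1 - 0.2)^7
= 47255 * 0.209715
= 9910.0918


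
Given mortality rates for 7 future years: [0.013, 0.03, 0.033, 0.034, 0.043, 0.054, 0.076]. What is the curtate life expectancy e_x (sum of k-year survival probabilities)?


e_x = sum_{k=1}^{n} k_p_x
k_p_x values:
  1_p_x = 0.987
  2_p_x = 0.95739
  3_p_x = 0.925796
  4_p_x = 0.894319
  5_p_x = 0.855863
  6_p_x = 0.809647
  7_p_x = 0.748114
e_x = 6.1781


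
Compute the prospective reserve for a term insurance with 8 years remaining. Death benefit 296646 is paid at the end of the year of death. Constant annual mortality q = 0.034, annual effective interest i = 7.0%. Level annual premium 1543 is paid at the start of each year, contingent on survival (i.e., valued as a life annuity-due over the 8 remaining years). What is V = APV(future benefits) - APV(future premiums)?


v = 1/(1+i) = 0.934579
APV(future benefits) per unit = sum_{k=0}^{7} k_p_x * q * v^(k+1) = 0.182648
APV(future benefits) = 296646 * 0.182648 = 54181.6948
Life annuity-due factor ä_{x:8} = sum_{k=0}^{7} k_p_x * v^k = 5.748029
APV(future premiums) = 1543 * 5.748029 = 8869.2087
V = 54181.6948 - 8869.2087
= 45312.4861


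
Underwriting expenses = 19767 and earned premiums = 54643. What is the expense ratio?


Expense ratio = expenses / premiums
= 19767 / 54643
= 0.3617


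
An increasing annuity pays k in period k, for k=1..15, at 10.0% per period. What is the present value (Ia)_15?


(Ia)_n = sum_{k=1}^{n} k * v^k, v = 1/(1+i)
v = 0.909091
Sum computed term by term:
(Ia)_15 = 47.7581


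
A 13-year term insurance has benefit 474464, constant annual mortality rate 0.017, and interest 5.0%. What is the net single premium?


NSP = benefit * sum_{k=0}^{n-1} k_p_x * q * v^(k+1)
With constant q=0.017, v=0.952381
Sum = 0.146058
NSP = 474464 * 0.146058
= 69299.173


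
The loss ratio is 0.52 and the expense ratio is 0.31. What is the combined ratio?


Combined ratio = loss ratio + expense ratio
= 0.52 + 0.31
= 0.83


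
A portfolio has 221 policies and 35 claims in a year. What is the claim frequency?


frequency = claims / policies
= 35 / 221
= 0.1584


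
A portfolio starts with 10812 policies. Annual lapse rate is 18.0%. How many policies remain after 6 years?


remaining = initial * (1 - lapse)^years
= 10812 * (1 - 0.18)^6
= 10812 * 0.304007
= 3286.9201


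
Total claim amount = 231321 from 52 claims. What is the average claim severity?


severity = total / number
= 231321 / 52
= 4448.4808


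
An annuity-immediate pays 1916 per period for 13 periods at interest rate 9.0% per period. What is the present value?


PV = PMT * (1 - (1+i)^(-n)) / i
= 1916 * (1 - (1+0.09)^(-13)) / 0.09
= 1916 * (1 - 0.326179) / 0.09
= 1916 * 7.486904
= 14344.9079


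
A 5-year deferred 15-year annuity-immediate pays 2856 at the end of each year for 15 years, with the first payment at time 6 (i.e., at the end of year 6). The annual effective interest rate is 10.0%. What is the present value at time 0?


PV at time 5 of the 15-year annuity-immediate:
a_n = 2856 * (1-(1+0.1)^(-15))/0.1 = 21722.9631
Discount back 5 years to time 0:
PV = 21722.9631 * (1+0.1)^(-5)
= 21722.9631 * 0.620921
= 13488.251


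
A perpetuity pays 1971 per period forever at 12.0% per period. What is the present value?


PV = PMT / i
= 1971 / 0.12
= 16425.0


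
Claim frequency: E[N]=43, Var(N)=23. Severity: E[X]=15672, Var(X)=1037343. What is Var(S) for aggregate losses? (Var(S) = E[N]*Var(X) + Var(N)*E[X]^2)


Var(S) = E[N]*Var(X) + Var(N)*E[X]^2
= 43*1037343 + 23*15672^2
= 44605749 + 5649066432
= 5.6937e+09


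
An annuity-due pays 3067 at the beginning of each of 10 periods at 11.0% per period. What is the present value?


PV_due = PMT * (1-(1+i)^(-n))/i * (1+i)
PV_immediate = 18062.2746
PV_due = 18062.2746 * 1.11
= 20049.1248


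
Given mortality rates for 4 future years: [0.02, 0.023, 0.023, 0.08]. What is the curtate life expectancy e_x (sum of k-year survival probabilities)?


e_x = sum_{k=1}^{n} k_p_x
k_p_x values:
  1_p_x = 0.98
  2_p_x = 0.95746
  3_p_x = 0.935438
  4_p_x = 0.860603
e_x = 3.7335


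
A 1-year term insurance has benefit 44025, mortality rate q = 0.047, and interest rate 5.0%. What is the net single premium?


NSP = benefit * q * v
v = 1/(1+i) = 0.952381
NSP = 44025 * 0.047 * 0.952381
= 1970.6429


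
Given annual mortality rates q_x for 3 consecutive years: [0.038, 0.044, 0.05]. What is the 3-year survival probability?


p_k = 1 - q_k for each year
Survival = product of (1 - q_k)
= 0.962 * 0.956 * 0.95
= 0.8737


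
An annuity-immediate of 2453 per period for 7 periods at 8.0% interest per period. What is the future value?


FV = PMT * ((1+i)^n - 1) / i
= 2453 * ((1.08)^7 - 1) / 0.08
= 2453 * (1.713824 - 1) / 0.08
= 21887.6366


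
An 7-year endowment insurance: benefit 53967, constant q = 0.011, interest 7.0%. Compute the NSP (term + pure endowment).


Term component = 3104.8554
Pure endowment = 7_p_x * v^7 * benefit = 0.925495 * 0.62275 * 53967 = 31103.9735
NSP = 34208.829


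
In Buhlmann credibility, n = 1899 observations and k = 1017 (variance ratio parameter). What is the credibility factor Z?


Z = n / (n + k)
= 1899 / (1899 + 1017)
= 1899 / 2916
= 0.6512


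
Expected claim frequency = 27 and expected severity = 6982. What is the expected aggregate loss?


E[S] = E[N] * E[X]
= 27 * 6982
= 188514


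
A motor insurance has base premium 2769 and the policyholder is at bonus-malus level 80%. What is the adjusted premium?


adjusted = base * BM_level / 100
= 2769 * 80 / 100
= 2769 * 0.8
= 2215.2


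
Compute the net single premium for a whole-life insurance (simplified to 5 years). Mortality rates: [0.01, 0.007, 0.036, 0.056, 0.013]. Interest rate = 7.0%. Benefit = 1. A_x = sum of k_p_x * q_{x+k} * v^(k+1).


v = 0.934579
Year 0: k_p_x=1.0, q=0.01, term=0.009346
Year 1: k_p_x=0.99, q=0.007, term=0.006053
Year 2: k_p_x=0.98307, q=0.036, term=0.028889
Year 3: k_p_x=0.947679, q=0.056, term=0.040487
Year 4: k_p_x=0.894609, q=0.013, term=0.008292
A_x = 0.0931


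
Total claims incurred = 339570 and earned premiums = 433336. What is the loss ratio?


Loss ratio = claims / premiums
= 339570 / 433336
= 0.7836


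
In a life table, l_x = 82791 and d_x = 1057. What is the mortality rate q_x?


q_x = d_x / l_x
= 1057 / 82791
= 0.0128


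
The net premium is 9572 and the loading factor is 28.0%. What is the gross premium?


Gross = net * (1 + loading)
= 9572 * (1 + 0.28)
= 9572 * 1.28
= 12252.16


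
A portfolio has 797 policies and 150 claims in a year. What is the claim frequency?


frequency = claims / policies
= 150 / 797
= 0.1882


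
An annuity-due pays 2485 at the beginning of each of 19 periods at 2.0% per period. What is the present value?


PV_due = PMT * (1-(1+i)^(-n))/i * (1+i)
PV_immediate = 38960.9781
PV_due = 38960.9781 * 1.02
= 39740.1977


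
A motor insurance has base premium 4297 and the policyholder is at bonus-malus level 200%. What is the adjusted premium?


adjusted = base * BM_level / 100
= 4297 * 200 / 100
= 4297 * 2.0
= 8594.0


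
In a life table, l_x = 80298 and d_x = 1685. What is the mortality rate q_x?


q_x = d_x / l_x
= 1685 / 80298
= 0.021


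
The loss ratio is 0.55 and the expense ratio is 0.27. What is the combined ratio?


Combined ratio = loss ratio + expense ratio
= 0.55 + 0.27
= 0.82


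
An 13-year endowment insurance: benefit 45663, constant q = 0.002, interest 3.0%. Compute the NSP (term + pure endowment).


Term component = 960.4712
Pure endowment = 13_p_x * v^13 * benefit = 0.97431 * 0.680951 * 45663 = 30295.4604
NSP = 31255.9316


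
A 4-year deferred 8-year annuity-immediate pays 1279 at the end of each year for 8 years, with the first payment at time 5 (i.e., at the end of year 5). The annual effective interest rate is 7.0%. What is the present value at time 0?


PV at time 4 of the 8-year annuity-immediate:
a_n = 1279 * (1-(1+0.07)^(-8))/0.07 = 7637.2908
Discount back 4 years to time 0:
PV = 7637.2908 * (1+0.07)^(-4)
= 7637.2908 * 0.762895
= 5826.4526


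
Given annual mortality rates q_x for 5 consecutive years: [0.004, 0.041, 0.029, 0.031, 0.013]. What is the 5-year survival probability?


p_k = 1 - q_k for each year
Survival = product of (1 - q_k)
= 0.996 * 0.959 * 0.971 * 0.969 * 0.987
= 0.887


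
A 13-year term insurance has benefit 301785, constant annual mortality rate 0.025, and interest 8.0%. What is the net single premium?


NSP = benefit * sum_{k=0}^{n-1} k_p_x * q * v^(k+1)
With constant q=0.025, v=0.925926
Sum = 0.175101
NSP = 301785 * 0.175101
= 52842.8087


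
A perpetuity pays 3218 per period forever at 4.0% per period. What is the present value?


PV = PMT / i
= 3218 / 0.04
= 80450.0


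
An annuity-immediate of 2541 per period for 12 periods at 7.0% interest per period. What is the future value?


FV = PMT * ((1+i)^n - 1) / i
= 2541 * ((1.07)^12 - 1) / 0.07
= 2541 * (2.252192 - 1) / 0.07
= 45454.5547


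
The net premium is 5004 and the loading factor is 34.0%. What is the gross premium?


Gross = net * (1 + loading)
= 5004 * (1 + 0.34)
= 5004 * 1.34
= 6705.36


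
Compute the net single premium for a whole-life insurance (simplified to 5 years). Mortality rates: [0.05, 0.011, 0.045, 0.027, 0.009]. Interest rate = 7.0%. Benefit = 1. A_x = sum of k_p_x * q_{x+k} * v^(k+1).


v = 0.934579
Year 0: k_p_x=1.0, q=0.05, term=0.046729
Year 1: k_p_x=0.95, q=0.011, term=0.009127
Year 2: k_p_x=0.93955, q=0.045, term=0.034513
Year 3: k_p_x=0.89727, q=0.027, term=0.018482
Year 4: k_p_x=0.873044, q=0.009, term=0.005602
A_x = 0.1145


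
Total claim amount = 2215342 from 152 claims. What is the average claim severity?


severity = total / number
= 2215342 / 152
= 14574.6184


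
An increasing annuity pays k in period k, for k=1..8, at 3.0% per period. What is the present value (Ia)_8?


(Ia)_n = sum_{k=1}^{n} k * v^k, v = 1/(1+i)
v = 0.970874
Sum computed term by term:
(Ia)_8 = 30.5003


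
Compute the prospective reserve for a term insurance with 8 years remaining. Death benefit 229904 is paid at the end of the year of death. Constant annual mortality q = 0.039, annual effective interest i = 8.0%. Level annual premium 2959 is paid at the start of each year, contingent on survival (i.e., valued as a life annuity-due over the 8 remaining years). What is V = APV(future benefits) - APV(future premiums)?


v = 1/(1+i) = 0.925926
APV(future benefits) per unit = sum_{k=0}^{7} k_p_x * q * v^(k+1) = 0.198931
APV(future benefits) = 229904 * 0.198931 = 45735.133
Life annuity-due factor ä_{x:8} = sum_{k=0}^{7} k_p_x * v^k = 5.508871
APV(future premiums) = 2959 * 5.508871 = 16300.748
V = 45735.133 - 16300.748
= 29434.385


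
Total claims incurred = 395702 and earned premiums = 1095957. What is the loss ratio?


Loss ratio = claims / premiums
= 395702 / 1095957
= 0.3611


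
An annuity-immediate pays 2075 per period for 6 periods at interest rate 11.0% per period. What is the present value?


PV = PMT * (1 - (1+i)^(-n)) / i
= 2075 * (1 - (1+0.11)^(-6)) / 0.11
= 2075 * (1 - 0.534641) / 0.11
= 2075 * 4.230538
= 8778.366


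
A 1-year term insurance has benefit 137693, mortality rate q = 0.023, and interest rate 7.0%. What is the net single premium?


NSP = benefit * q * v
v = 1/(1+i) = 0.934579
NSP = 137693 * 0.023 * 0.934579
= 2959.7561


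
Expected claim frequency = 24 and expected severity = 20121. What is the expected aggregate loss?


E[S] = E[N] * E[X]
= 24 * 20121
= 482904


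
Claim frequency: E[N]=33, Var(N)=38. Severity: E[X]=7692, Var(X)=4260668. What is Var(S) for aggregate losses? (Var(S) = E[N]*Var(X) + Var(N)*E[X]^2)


Var(S) = E[N]*Var(X) + Var(N)*E[X]^2
= 33*4260668 + 38*7692^2
= 140602044 + 2248340832
= 2.3889e+09


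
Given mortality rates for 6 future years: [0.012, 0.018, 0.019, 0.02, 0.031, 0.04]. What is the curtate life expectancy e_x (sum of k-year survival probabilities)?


e_x = sum_{k=1}^{n} k_p_x
k_p_x values:
  1_p_x = 0.988
  2_p_x = 0.970216
  3_p_x = 0.951782
  4_p_x = 0.932746
  5_p_x = 0.903831
  6_p_x = 0.867678
e_x = 5.6143


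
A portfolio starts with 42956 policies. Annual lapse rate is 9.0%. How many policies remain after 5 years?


remaining = initial * (1 - lapse)^years
= 42956 * (1 - 0.09)^5
= 42956 * 0.624032
= 26805.9248


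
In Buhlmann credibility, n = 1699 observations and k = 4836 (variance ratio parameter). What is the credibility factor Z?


Z = n / (n + k)
= 1699 / (1699 + 4836)
= 1699 / 6535
= 0.26


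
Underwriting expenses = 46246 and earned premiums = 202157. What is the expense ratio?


Expense ratio = expenses / premiums
= 46246 / 202157
= 0.2288


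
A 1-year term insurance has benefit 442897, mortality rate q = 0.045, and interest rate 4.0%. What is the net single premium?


NSP = benefit * q * v
v = 1/(1+i) = 0.961538
NSP = 442897 * 0.045 * 0.961538
= 19163.8125


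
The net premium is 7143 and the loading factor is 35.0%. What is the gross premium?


Gross = net * (1 + loading)
= 7143 * (1 + 0.35)
= 7143 * 1.35
= 9643.05


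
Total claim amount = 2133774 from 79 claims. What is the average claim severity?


severity = total / number
= 2133774 / 79
= 27009.7975


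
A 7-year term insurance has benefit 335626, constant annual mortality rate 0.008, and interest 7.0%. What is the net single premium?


NSP = benefit * sum_{k=0}^{n-1} k_p_x * q * v^(k+1)
With constant q=0.008, v=0.934579
Sum = 0.042184
NSP = 335626 * 0.042184
= 14158.1965


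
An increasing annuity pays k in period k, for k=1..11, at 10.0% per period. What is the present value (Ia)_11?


(Ia)_n = sum_{k=1}^{n} k * v^k, v = 1/(1+i)
v = 0.909091
Sum computed term by term:
(Ia)_11 = 32.8913


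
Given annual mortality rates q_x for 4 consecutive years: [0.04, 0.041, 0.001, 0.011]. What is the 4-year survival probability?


p_k = 1 - q_k for each year
Survival = product of (1 - q_k)
= 0.96 * 0.959 * 0.999 * 0.989
= 0.9096


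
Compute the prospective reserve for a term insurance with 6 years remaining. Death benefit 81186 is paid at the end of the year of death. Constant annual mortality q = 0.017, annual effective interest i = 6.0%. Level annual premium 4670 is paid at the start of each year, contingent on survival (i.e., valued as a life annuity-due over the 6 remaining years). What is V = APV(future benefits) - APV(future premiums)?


v = 1/(1+i) = 0.943396
APV(future benefits) per unit = sum_{k=0}^{5} k_p_x * q * v^(k+1) = 0.080354
APV(future benefits) = 81186 * 0.080354 = 6523.6462
Life annuity-due factor ä_{x:6} = sum_{k=0}^{5} k_p_x * v^k = 5.010328
APV(future premiums) = 4670 * 5.010328 = 23398.234
V = 6523.6462 - 23398.234
= -16874.5878


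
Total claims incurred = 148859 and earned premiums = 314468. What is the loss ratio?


Loss ratio = claims / premiums
= 148859 / 314468
= 0.4734


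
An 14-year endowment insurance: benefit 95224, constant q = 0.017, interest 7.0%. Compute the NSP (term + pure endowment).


Term component = 12930.857
Pure endowment = 14_p_x * v^14 * benefit = 0.786592 * 0.387817 * 95224 = 29048.4379
NSP = 41979.2949


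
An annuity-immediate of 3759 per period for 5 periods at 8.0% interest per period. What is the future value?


FV = PMT * ((1+i)^n - 1) / i
= 3759 * ((1.08)^5 - 1) / 0.08
= 3759 * (1.469328 - 1) / 0.08
= 22052.553


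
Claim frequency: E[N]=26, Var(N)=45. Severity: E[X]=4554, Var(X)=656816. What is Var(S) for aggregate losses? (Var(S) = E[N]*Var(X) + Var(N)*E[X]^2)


Var(S) = E[N]*Var(X) + Var(N)*E[X]^2
= 26*656816 + 45*4554^2
= 17077216 + 933251220
= 9.5033e+08


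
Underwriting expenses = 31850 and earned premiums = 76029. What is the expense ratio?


Expense ratio = expenses / premiums
= 31850 / 76029
= 0.4189


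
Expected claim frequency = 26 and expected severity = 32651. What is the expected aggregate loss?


E[S] = E[N] * E[X]
= 26 * 32651
= 848926


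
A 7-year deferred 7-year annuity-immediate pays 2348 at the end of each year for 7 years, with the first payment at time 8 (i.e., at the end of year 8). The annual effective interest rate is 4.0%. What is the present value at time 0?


PV at time 7 of the 7-year annuity-immediate:
a_n = 2348 * (1-(1+0.04)^(-7))/0.04 = 14092.8244
Discount back 7 years to time 0:
PV = 14092.8244 * (1+0.04)^(-7)
= 14092.8244 * 0.759918
= 10709.3883


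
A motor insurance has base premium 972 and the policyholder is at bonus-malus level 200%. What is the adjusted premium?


adjusted = base * BM_level / 100
= 972 * 200 / 100
= 972 * 2.0
= 1944.0


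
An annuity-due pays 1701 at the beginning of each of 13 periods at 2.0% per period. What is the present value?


PV_due = PMT * (1-(1+i)^(-n))/i * (1+i)
PV_immediate = 19303.5837
PV_due = 19303.5837 * 1.02
= 19689.6554


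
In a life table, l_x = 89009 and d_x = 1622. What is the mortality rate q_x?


q_x = d_x / l_x
= 1622 / 89009
= 0.0182


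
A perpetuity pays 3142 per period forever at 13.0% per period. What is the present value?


PV = PMT / i
= 3142 / 0.13
= 24169.2308


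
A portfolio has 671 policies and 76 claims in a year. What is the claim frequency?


frequency = claims / policies
= 76 / 671
= 0.1133


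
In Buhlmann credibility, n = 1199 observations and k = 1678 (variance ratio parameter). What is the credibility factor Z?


Z = n / (n + k)
= 1199 / (1199 + 1678)
= 1199 / 2877
= 0.4168


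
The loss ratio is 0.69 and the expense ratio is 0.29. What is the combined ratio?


Combined ratio = loss ratio + expense ratio
= 0.69 + 0.29
= 0.98


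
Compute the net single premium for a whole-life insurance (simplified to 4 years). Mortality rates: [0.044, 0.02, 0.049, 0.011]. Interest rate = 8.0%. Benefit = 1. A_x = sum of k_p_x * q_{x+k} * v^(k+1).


v = 0.925926
Year 0: k_p_x=1.0, q=0.044, term=0.040741
Year 1: k_p_x=0.956, q=0.02, term=0.016392
Year 2: k_p_x=0.93688, q=0.049, term=0.036443
Year 3: k_p_x=0.890973, q=0.011, term=0.007204
A_x = 0.1008
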